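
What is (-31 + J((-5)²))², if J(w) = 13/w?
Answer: 580644/625 ≈ 929.03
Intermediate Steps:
(-31 + J((-5)²))² = (-31 + 13/((-5)²))² = (-31 + 13/25)² = (-762/25)² = 580644/625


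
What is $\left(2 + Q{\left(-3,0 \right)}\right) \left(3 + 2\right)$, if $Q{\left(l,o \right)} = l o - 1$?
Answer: $5$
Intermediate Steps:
$Q{\left(l,o \right)} = -1 + l o$
$\left(2 + Q{\left(-3,0 \right)}\right) \left(3 + 2\right) = \left(2 - 1\right) \left(3 + 2\right) = \left(2 + \left(-1 + 0\right)\right) 5 = \left(2 - 1\right) 5 = 1 \cdot 5 = 5$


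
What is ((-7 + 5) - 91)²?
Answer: 8649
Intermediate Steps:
((-7 + 5) - 91)² = (-2 - 91)² = (-93)² = 8649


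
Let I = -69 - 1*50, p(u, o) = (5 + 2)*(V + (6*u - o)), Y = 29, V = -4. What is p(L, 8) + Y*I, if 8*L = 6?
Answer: -7007/2 ≈ -3503.5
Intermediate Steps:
L = 3/4 (L = (1/8)*6 = 3/4 ≈ 0.75000)
p(u, o) = -28 - 7*o + 42*u (p(u, o) = (5 + 2)*(-4 + (6*u - o)) = 7*(-4 + (-o + 6*u)) = 7*(-4 - o + 6*u) = -28 - 7*o + 42*u)
I = -119 (I = -69 - 50 = -119)
p(L, 8) + Y*I = (-28 - 7*8 + 42*(3/4)) + 29*(-119) = (-28 - 56 + 63/2) - 3451 = -105/2 - 3451 = -7007/2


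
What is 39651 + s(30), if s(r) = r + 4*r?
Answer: 39801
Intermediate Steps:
s(r) = 5*r
39651 + s(30) = 39651 + 5*30 = 39651 + 150 = 39801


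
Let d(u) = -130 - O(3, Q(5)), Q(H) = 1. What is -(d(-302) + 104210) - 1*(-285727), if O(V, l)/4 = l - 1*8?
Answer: 181619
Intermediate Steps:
O(V, l) = -32 + 4*l (O(V, l) = 4*(l - 1*8) = 4*(l - 8) = 4*(-8 + l) = -32 + 4*l)
d(u) = -102 (d(u) = -130 - (-32 + 4*1) = -130 - (-32 + 4) = -130 - 1*(-28) = -130 + 28 = -102)
-(d(-302) + 104210) - 1*(-285727) = -(-102 + 104210) - 1*(-285727) = -1*104108 + 285727 = -104108 + 285727 = 181619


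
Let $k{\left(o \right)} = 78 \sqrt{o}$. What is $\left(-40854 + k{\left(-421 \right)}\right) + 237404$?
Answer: $196550 + 78 i \sqrt{421} \approx 1.9655 \cdot 10^{5} + 1600.4 i$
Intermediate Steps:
$\left(-40854 + k{\left(-421 \right)}\right) + 237404 = \left(-40854 + 78 \sqrt{-421}\right) + 237404 = \left(-40854 + 78 i \sqrt{421}\right) + 237404 = 196550 + 78 i \sqrt{421}$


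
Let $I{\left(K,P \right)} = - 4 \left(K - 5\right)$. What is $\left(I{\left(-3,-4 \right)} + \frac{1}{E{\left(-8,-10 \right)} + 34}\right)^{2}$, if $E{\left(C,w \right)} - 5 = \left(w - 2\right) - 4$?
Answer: $\frac{543169}{529} \approx 1026.8$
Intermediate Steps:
$E{\left(C,w \right)} = -1 + w$ ($E{\left(C,w \right)} = 5 + \left(\left(w - 2\right) - 4\right) = 5 + \left(\left(-2 + w\right) - 4\right) = 5 + \left(-6 + w\right) = -1 + w$)
$I{\left(K,P \right)} = 20 - 4 K$ ($I{\left(K,P \right)} = - 4 \left(-5 + K\right) = 20 - 4 K$)
$\left(I{\left(-3,-4 \right)} + \frac{1}{E{\left(-8,-10 \right)} + 34}\right)^{2} = \left(\left(20 - -12\right) + \frac{1}{\left(-1 - 10\right) + 34}\right)^{2} = \left(\left(20 + 12\right) + \frac{1}{-11 + 34}\right)^{2} = \left(32 + \frac{1}{23}\right)^{2} = \left(\frac{737}{23}\right)^{2} = \frac{543169}{529}$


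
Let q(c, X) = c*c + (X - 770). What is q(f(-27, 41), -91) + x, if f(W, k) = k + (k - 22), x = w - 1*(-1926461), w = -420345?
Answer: 1508855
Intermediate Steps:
x = 1506116 (x = -420345 - 1*(-1926461) = -420345 + 1926461 = 1506116)
f(W, k) = -22 + 2*k (f(W, k) = k + (-22 + k) = -22 + 2*k)
q(c, X) = -770 + X + c² (q(c, X) = c² + (-770 + X) = -770 + X + c²)
q(f(-27, 41), -91) + x = (-770 - 91 + (-22 + 2*41)²) + 1506116 = (-770 - 91 + (-22 + 82)²) + 1506116 = (-770 - 91 + 60²) + 1506116 = (-770 - 91 + 3600) + 1506116 = 2739 + 1506116 = 1508855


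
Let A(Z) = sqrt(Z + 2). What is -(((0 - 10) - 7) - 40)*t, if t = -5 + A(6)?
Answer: -285 + 114*sqrt(2) ≈ -123.78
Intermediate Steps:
A(Z) = sqrt(2 + Z)
t = -5 + 2*sqrt(2) (t = -5 + sqrt(2 + 6) = -5 + sqrt(8) = -5 + 2*sqrt(2) ≈ -2.1716)
-(((0 - 10) - 7) - 40)*t = -(((0 - 10) - 7) - 40)*(-5 + 2*sqrt(2)) = -((-10 - 7) - 40)*(-5 + 2*sqrt(2)) = -(-17 - 40)*(-5 + 2*sqrt(2)) = -(-57)*(-5 + 2*sqrt(2)) = -(285 - 114*sqrt(2)) = -285 + 114*sqrt(2)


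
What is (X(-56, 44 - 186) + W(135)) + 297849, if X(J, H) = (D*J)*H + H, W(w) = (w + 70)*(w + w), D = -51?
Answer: -52495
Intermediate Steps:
W(w) = 2*w*(70 + w) (W(w) = (70 + w)*(2*w) = 2*w*(70 + w))
X(J, H) = H - 51*H*J (X(J, H) = (-51*J)*H + H = -51*H*J + H = H - 51*H*J)
(X(-56, 44 - 186) + W(135)) + 297849 = ((44 - 186)*(1 - 51*(-56)) + 2*135*(70 + 135)) + 297849 = (-142*(1 + 2856) + 2*135*205) + 297849 = (-142*2857 + 55350) + 297849 = (-405694 + 55350) + 297849 = -350344 + 297849 = -52495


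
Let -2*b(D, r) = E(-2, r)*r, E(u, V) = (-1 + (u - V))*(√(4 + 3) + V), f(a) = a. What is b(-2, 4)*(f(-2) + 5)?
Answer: 168 + 42*√7 ≈ 279.12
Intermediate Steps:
E(u, V) = (V + √7)*(-1 + u - V) (E(u, V) = (-1 + u - V)*(√7 + V) = (-1 + u - V)*(V + √7) = (V + √7)*(-1 + u - V))
b(D, r) = -r*(-r² - 3*r - 3*√7 - r*√7)/2 (b(D, r) = -(-r - √7 - r² + r*(-2) - 2*√7 - r*√7)*r/2 = -(-r - √7 - r² - 2*r - 2*√7 - r*√7)*r/2 = -(-r² - 3*r - 3*√7 - r*√7)*r/2 = -r*(-r² - 3*r - 3*√7 - r*√7)/2)
b(-2, 4)*(f(-2) + 5) = ((½)*4*(4² + 3*4 + 3*√7 + 4*√7))*(-2 + 5) = ((½)*4*(16 + 12 + 3*√7 + 4*√7))*3 = ((½)*4*(28 + 7*√7))*3 = (56 + 14*√7)*3 = 168 + 42*√7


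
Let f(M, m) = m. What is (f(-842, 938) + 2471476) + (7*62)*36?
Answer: 2488038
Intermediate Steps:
(f(-842, 938) + 2471476) + (7*62)*36 = (938 + 2471476) + (7*62)*36 = 2472414 + 434*36 = 2472414 + 15624 = 2488038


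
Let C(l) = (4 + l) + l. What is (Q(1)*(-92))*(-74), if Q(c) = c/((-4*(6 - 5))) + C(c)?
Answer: 39146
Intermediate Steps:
C(l) = 4 + 2*l
Q(c) = 4 + 7*c/4 (Q(c) = c/((-4*(6 - 5))) + (4 + 2*c) = c/((-4*1)) + (4 + 2*c) = c/(-4) + (4 + 2*c) = -c/4 + (4 + 2*c) = 4 + 7*c/4)
(Q(1)*(-92))*(-74) = ((4 + (7/4)*1)*(-92))*(-74) = ((4 + 7/4)*(-92))*(-74) = ((23/4)*(-92))*(-74) = -529*(-74) = 39146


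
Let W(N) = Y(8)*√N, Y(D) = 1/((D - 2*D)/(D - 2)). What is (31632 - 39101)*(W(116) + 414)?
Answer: -3092166 + 22407*√29/2 ≈ -3.0318e+6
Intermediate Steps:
Y(D) = -(-2 + D)/D (Y(D) = 1/((-D)/(-2 + D)) = 1/(-D/(-2 + D)) = -(-2 + D)/D)
W(N) = -3*√N/4 (W(N) = ((2 - 1*8)/8)*√N = ((2 - 8)/8)*√N = ((⅛)*(-6))*√N = -3*√N/4)
(31632 - 39101)*(W(116) + 414) = (31632 - 39101)*(-3*√29/2 + 414) = -7469*(-3*√29/2 + 414) = -7469*(414 - 3*√29/2) = -3092166 + 22407*√29/2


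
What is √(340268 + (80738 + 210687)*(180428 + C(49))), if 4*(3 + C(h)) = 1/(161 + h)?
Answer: √371009392668978/84 ≈ 2.2930e+5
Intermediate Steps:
C(h) = -3 + 1/(4*(161 + h))
√(340268 + (80738 + 210687)*(180428 + C(49))) = √(340268 + (80738 + 210687)*(180428 + (-1931 - 12*49)/(4*(161 + 49)))) = √(340268 + 291425*(180428 + (¼)*(-1931 - 588)/210)) = √(340268 + 291425*(180428 + (¼)*(1/210)*(-2519))) = √(340268 + 291425*(180428 - 2519/840)) = √(340268 + 291425*(151557001/840)) = √(340268 + 8833499803285/168) = √(8833556968309/168) = √371009392668978/84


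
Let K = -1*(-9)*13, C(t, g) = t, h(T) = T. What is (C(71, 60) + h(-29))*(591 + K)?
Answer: 29736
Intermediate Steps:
K = 117 (K = 9*13 = 117)
(C(71, 60) + h(-29))*(591 + K) = (71 - 29)*(591 + 117) = 42*708 = 29736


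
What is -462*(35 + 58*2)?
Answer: -69762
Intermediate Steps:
-462*(35 + 58*2) = -462*(35 + 116) = -462*151 = -69762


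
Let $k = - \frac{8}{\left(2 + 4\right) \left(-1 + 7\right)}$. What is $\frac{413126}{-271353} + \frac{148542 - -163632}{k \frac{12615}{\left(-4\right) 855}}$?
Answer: $\frac{2996946452414}{7869237} \approx 3.8084 \cdot 10^{5}$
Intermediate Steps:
$k = - \frac{2}{9}$ ($k = - \frac{8}{6 \cdot 6} = - \frac{8}{36} = \left(-8\right) \frac{1}{36} = - \frac{2}{9} \approx -0.22222$)
$\frac{413126}{-271353} + \frac{148542 - -163632}{k \frac{12615}{\left(-4\right) 855}} = \frac{413126}{-271353} + \frac{148542 - -163632}{\left(- \frac{2}{9}\right) \frac{12615}{\left(-4\right) 855}} = 413126 \left(- \frac{1}{271353}\right) + \frac{148542 + 163632}{\left(- \frac{2}{9}\right) \frac{12615}{-3420}} = - \frac{413126}{271353} + \frac{312174}{\left(- \frac{2}{9}\right) 12615 \left(- \frac{1}{3420}\right)} = - \frac{413126}{271353} + \frac{312174}{\left(- \frac{2}{9}\right) \left(- \frac{841}{228}\right)} = - \frac{413126}{271353} + \frac{312174}{\frac{841}{1026}} = - \frac{413126}{271353} + 312174 \cdot \frac{1026}{841} = - \frac{413126}{271353} + \frac{320290524}{841} = \frac{2996946452414}{7869237}$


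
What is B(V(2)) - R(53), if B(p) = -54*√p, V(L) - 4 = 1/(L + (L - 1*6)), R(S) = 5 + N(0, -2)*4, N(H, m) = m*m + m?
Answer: -13 - 27*√14 ≈ -114.02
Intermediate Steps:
N(H, m) = m + m² (N(H, m) = m² + m = m + m²)
R(S) = 13 (R(S) = 5 - 2*(1 - 2)*4 = 5 - 2*(-1)*4 = 5 + 2*4 = 5 + 8 = 13)
V(L) = 4 + 1/(-6 + 2*L) (V(L) = 4 + 1/(L + (L - 1*6)) = 4 + 1/(L + (L - 6)) = 4 + 1/(L + (-6 + L)) = 4 + 1/(-6 + 2*L))
B(V(2)) - R(53) = -54*√14*√(-1/(-3 + 2))/2 - 1*13 = -54*√14*√(-1/(-1))/2 - 13 = -54*√14/2 - 13 = -27*√14 - 13 = -13 - 27*√14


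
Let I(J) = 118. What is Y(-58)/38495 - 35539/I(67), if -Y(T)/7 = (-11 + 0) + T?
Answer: -1368016811/4542410 ≈ -301.17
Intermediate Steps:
Y(T) = 77 - 7*T (Y(T) = -7*((-11 + 0) + T) = -7*(-11 + T) = 77 - 7*T)
Y(-58)/38495 - 35539/I(67) = (77 - 7*(-58))/38495 - 35539/118 = (77 + 406)*(1/38495) - 35539*1/118 = 483*(1/38495) - 35539/118 = 483/38495 - 35539/118 = -1368016811/4542410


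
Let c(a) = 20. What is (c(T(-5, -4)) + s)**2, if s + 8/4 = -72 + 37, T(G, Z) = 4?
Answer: 289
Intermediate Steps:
s = -37 (s = -2 + (-72 + 37) = -2 - 35 = -37)
(c(T(-5, -4)) + s)**2 = (20 - 37)**2 = (-17)**2 = 289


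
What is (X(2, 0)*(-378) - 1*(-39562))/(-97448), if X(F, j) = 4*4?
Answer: -1289/3748 ≈ -0.34392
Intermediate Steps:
X(F, j) = 16
(X(2, 0)*(-378) - 1*(-39562))/(-97448) = (16*(-378) - 1*(-39562))/(-97448) = (-6048 + 39562)*(-1/97448) = 33514*(-1/97448) = -1289/3748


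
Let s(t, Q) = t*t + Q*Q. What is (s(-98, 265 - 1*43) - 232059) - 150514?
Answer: -323685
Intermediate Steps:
s(t, Q) = Q² + t² (s(t, Q) = t² + Q² = Q² + t²)
(s(-98, 265 - 1*43) - 232059) - 150514 = (((265 - 1*43)² + (-98)²) - 232059) - 150514 = (((265 - 43)² + 9604) - 232059) - 150514 = ((222² + 9604) - 232059) - 150514 = ((49284 + 9604) - 232059) - 150514 = (58888 - 232059) - 150514 = -173171 - 150514 = -323685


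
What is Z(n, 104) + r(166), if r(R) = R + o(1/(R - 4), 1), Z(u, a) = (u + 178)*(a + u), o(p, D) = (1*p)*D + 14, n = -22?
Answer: 2101465/162 ≈ 12972.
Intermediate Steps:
o(p, D) = 14 + D*p (o(p, D) = p*D + 14 = D*p + 14 = 14 + D*p)
Z(u, a) = (178 + u)*(a + u)
r(R) = 14 + R + 1/(-4 + R) (r(R) = R + (14 + 1/(R - 4)) = R + (14 + 1/(-4 + R)) = 14 + R + 1/(-4 + R))
Z(n, 104) + r(166) = ((-22)² + 178*104 + 178*(-22) + 104*(-22)) + (1 + (-4 + 166)*(14 + 166))/(-4 + 166) = (484 + 18512 - 3916 - 2288) + (1 + 162*180)/162 = 12792 + (1 + 29160)/162 = 12792 + (1/162)*29161 = 12792 + 29161/162 = 2101465/162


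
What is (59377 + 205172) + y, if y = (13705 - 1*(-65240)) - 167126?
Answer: 176368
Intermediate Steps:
y = -88181 (y = (13705 + 65240) - 167126 = 78945 - 167126 = -88181)
(59377 + 205172) + y = (59377 + 205172) - 88181 = 264549 - 88181 = 176368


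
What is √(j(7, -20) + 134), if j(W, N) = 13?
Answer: 7*√3 ≈ 12.124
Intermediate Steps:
√(j(7, -20) + 134) = √(13 + 134) = √147 = 7*√3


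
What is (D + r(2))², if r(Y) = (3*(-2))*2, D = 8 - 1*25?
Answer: 841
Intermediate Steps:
D = -17 (D = 8 - 25 = -17)
r(Y) = -12 (r(Y) = -6*2 = -12)
(D + r(2))² = (-17 - 12)² = (-29)² = 841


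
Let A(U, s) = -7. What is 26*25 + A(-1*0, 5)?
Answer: 643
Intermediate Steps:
26*25 + A(-1*0, 5) = 26*25 - 7 = 650 - 7 = 643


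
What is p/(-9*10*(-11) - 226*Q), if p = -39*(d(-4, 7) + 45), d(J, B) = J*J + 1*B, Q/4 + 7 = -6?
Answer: -1326/6371 ≈ -0.20813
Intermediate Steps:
Q = -52 (Q = -28 + 4*(-6) = -28 - 24 = -52)
d(J, B) = B + J² (d(J, B) = J² + B = B + J²)
p = -2652 (p = -39*((7 + (-4)²) + 45) = -39*((7 + 16) + 45) = -39*(23 + 45) = -39*68 = -2652)
p/(-9*10*(-11) - 226*Q) = -2652/(-9*10*(-11) - 226*(-52)) = -2652/(-90*(-11) + 11752) = -2652/(990 + 11752) = -2652/12742 = -2652*1/12742 = -1326/6371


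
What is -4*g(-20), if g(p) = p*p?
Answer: -1600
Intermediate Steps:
g(p) = p**2
-4*g(-20) = -4*(-20)**2 = -4*400 = -1600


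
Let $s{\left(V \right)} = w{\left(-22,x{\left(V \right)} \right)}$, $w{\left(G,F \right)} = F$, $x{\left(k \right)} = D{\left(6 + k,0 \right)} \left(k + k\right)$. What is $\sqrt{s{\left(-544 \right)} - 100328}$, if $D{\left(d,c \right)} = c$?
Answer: $2 i \sqrt{25082} \approx 316.75 i$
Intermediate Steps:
$x{\left(k \right)} = 0$ ($x{\left(k \right)} = 0 \left(k + k\right) = 0 \cdot 2 k = 0$)
$s{\left(V \right)} = 0$
$\sqrt{s{\left(-544 \right)} - 100328} = \sqrt{0 - 100328} = \sqrt{-100328} = 2 i \sqrt{25082}$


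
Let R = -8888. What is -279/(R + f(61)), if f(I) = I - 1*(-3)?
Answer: 279/8824 ≈ 0.031618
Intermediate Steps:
f(I) = 3 + I (f(I) = I + 3 = 3 + I)
-279/(R + f(61)) = -279/(-8888 + (3 + 61)) = -279/(-8888 + 64) = -279/(-8824) = -1/8824*(-279) = 279/8824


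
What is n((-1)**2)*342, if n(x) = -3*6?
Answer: -6156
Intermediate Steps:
n(x) = -18
n((-1)**2)*342 = -18*342 = -6156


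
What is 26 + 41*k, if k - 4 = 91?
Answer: 3921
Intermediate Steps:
k = 95 (k = 4 + 91 = 95)
26 + 41*k = 26 + 41*95 = 26 + 3895 = 3921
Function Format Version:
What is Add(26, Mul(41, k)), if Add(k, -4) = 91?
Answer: 3921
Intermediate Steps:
k = 95 (k = Add(4, 91) = 95)
Add(26, Mul(41, k)) = Add(26, Mul(41, 95)) = Add(26, 3895) = 3921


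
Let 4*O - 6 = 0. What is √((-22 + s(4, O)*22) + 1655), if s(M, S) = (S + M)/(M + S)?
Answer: √1655 ≈ 40.682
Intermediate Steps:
O = 3/2 (O = 3/2 + (¼)*0 = 3/2 + 0 = 3/2 ≈ 1.5000)
s(M, S) = 1 (s(M, S) = (M + S)/(M + S) = 1)
√((-22 + s(4, O)*22) + 1655) = √((-22 + 1*22) + 1655) = √((-22 + 22) + 1655) = √(0 + 1655) = √1655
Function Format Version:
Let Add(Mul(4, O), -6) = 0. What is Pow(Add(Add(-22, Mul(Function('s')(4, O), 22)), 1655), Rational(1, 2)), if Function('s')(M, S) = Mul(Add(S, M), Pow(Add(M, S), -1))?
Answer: Pow(1655, Rational(1, 2)) ≈ 40.682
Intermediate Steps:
O = Rational(3, 2) (O = Add(Rational(3, 2), Mul(Rational(1, 4), 0)) = Add(Rational(3, 2), 0) = Rational(3, 2) ≈ 1.5000)
Function('s')(M, S) = 1 (Function('s')(M, S) = Mul(Add(M, S), Pow(Add(M, S), -1)) = 1)
Pow(Add(Add(-22, Mul(Function('s')(4, O), 22)), 1655), Rational(1, 2)) = Pow(Add(Add(-22, Mul(1, 22)), 1655), Rational(1, 2)) = Pow(Add(Add(-22, 22), 1655), Rational(1, 2)) = Pow(Add(0, 1655), Rational(1, 2)) = Pow(1655, Rational(1, 2))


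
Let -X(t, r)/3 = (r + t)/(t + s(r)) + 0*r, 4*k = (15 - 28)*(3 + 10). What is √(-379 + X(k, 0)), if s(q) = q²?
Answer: I*√382 ≈ 19.545*I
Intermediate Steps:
k = -169/4 (k = ((15 - 28)*(3 + 10))/4 = (-13*13)/4 = (¼)*(-169) = -169/4 ≈ -42.250)
X(t, r) = -3*(r + t)/(t + r²) (X(t, r) = -3*((r + t)/(t + r²) + 0*r) = -3*((r + t)/(t + r²) + 0) = -3*(r + t)/(t + r²))
√(-379 + X(k, 0)) = √(-379 + 3*(-1*0 - 1*(-169/4))/(-169/4 + 0²)) = √(-379 + 3*(0 + 169/4)/(-169/4 + 0)) = √(-379 + 3*(169/4)/(-169/4)) = √(-379 + 3*(-4/169)*(169/4)) = √(-379 - 3) = √(-382) = I*√382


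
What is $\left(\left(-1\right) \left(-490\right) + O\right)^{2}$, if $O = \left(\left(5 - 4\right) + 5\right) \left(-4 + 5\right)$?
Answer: $246016$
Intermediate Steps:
$O = 6$ ($O = \left(1 + 5\right) 1 = 6 \cdot 1 = 6$)
$\left(\left(-1\right) \left(-490\right) + O\right)^{2} = \left(\left(-1\right) \left(-490\right) + 6\right)^{2} = \left(490 + 6\right)^{2} = 496^{2} = 246016$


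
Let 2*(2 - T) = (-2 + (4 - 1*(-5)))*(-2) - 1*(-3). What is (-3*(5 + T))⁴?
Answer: 31640625/16 ≈ 1.9775e+6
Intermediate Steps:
T = 15/2 (T = 2 - ((-2 + (4 - 1*(-5)))*(-2) - 1*(-3))/2 = 2 - ((-2 + (4 + 5))*(-2) + 3)/2 = 2 - ((-2 + 9)*(-2) + 3)/2 = 2 - (7*(-2) + 3)/2 = 2 - (-14 + 3)/2 = 2 - ½*(-11) = 2 + 11/2 = 15/2 ≈ 7.5000)
(-3*(5 + T))⁴ = (-3*(5 + 15/2))⁴ = (-3*25/2)⁴ = (-75/2)⁴ = 31640625/16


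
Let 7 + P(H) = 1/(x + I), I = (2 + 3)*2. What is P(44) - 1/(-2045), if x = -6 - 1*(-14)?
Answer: -255607/36810 ≈ -6.9440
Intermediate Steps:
I = 10 (I = 5*2 = 10)
x = 8 (x = -6 + 14 = 8)
P(H) = -125/18 (P(H) = -7 + 1/(8 + 10) = -7 + 1/18 = -125/18)
P(44) - 1/(-2045) = -125/18 - 1/(-2045) = -125/18 - 1*(-1/2045) = -125/18 + 1/2045 = -255607/36810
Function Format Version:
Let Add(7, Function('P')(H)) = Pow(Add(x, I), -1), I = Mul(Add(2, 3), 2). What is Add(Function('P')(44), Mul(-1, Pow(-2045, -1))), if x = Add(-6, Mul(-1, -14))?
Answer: Rational(-255607, 36810) ≈ -6.9440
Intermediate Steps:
I = 10 (I = Mul(5, 2) = 10)
x = 8 (x = Add(-6, 14) = 8)
Function('P')(H) = Rational(-125, 18) (Function('P')(H) = Add(-7, Pow(Add(8, 10), -1)) = Add(-7, Pow(18, -1)) = Add(-7, Rational(1, 18)) = Rational(-125, 18))
Add(Function('P')(44), Mul(-1, Pow(-2045, -1))) = Add(Rational(-125, 18), Mul(-1, Pow(-2045, -1))) = Add(Rational(-125, 18), Mul(-1, Rational(-1, 2045))) = Add(Rational(-125, 18), Rational(1, 2045)) = Rational(-255607, 36810)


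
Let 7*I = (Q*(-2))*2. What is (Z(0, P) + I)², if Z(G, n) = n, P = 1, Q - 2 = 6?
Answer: 625/49 ≈ 12.755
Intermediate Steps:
Q = 8 (Q = 2 + 6 = 8)
I = -32/7 (I = ((8*(-2))*2)/7 = (-16*2)/7 = (⅐)*(-32) = -32/7 ≈ -4.5714)
(Z(0, P) + I)² = (1 - 32/7)² = (-25/7)² = 625/49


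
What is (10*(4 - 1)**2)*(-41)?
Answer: -3690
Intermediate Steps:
(10*(4 - 1)**2)*(-41) = (10*3**2)*(-41) = (10*9)*(-41) = 90*(-41) = -3690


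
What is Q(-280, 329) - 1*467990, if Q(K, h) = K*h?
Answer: -560110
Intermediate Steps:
Q(-280, 329) - 1*467990 = -280*329 - 1*467990 = -92120 - 467990 = -560110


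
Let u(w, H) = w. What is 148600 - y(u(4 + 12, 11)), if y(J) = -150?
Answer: 148750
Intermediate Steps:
148600 - y(u(4 + 12, 11)) = 148600 - 1*(-150) = 148600 + 150 = 148750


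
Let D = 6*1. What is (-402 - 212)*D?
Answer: -3684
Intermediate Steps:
D = 6
(-402 - 212)*D = (-402 - 212)*6 = -614*6 = -3684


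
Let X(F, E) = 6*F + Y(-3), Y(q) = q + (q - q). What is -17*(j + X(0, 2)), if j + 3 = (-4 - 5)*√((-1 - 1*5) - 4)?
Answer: 102 + 153*I*√10 ≈ 102.0 + 483.83*I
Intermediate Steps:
Y(q) = q (Y(q) = q + 0 = q)
j = -3 - 9*I*√10 (j = -3 + (-4 - 5)*√((-1 - 1*5) - 4) = -3 - 9*√((-1 - 5) - 4) = -3 - 9*√(-6 - 4) = -3 - 9*I*√10 ≈ -3.0 - 28.461*I)
X(F, E) = -3 + 6*F (X(F, E) = 6*F - 3 = -3 + 6*F)
-17*(j + X(0, 2)) = -17*((-3 - 9*I*√10) + (-3 + 6*0)) = -17*((-3 - 9*I*√10) + (-3 + 0)) = -17*((-3 - 9*I*√10) - 3) = -17*(-6 - 9*I*√10) = 102 + 153*I*√10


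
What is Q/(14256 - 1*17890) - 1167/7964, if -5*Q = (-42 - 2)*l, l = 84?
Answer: -25319667/72352940 ≈ -0.34995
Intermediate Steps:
Q = 3696/5 (Q = -(-42 - 2)*84/5 = -(-44)*84/5 = -⅕*(-3696) = 3696/5 ≈ 739.20)
Q/(14256 - 1*17890) - 1167/7964 = 3696/(5*(14256 - 1*17890)) - 1167/7964 = 3696/(5*(14256 - 17890)) - 1167*1/7964 = (3696/5)/(-3634) - 1167/7964 = (3696/5)*(-1/3634) - 1167/7964 = -1848/9085 - 1167/7964 = -25319667/72352940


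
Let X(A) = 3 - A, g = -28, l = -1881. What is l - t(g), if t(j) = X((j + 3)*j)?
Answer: -1184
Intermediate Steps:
t(j) = 3 - j*(3 + j) (t(j) = 3 - (j + 3)*j = 3 - (3 + j)*j = 3 - j*(3 + j))
l - t(g) = -1881 - (3 - 1*(-28)*(3 - 28)) = -1881 - (3 - 1*(-28)*(-25)) = -1881 - (3 - 700) = -1881 - 1*(-697) = -1881 + 697 = -1184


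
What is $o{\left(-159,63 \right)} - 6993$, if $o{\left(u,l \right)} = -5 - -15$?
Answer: $-6983$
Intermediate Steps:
$o{\left(u,l \right)} = 10$ ($o{\left(u,l \right)} = -5 + 15 = 10$)
$o{\left(-159,63 \right)} - 6993 = 10 - 6993 = -6983$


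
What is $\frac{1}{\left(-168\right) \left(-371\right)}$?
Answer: $\frac{1}{62328} \approx 1.6044 \cdot 10^{-5}$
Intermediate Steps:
$\frac{1}{\left(-168\right) \left(-371\right)} = \frac{1}{62328}$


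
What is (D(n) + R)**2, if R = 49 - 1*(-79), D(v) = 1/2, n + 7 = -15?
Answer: 66049/4 ≈ 16512.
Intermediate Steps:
n = -22 (n = -7 - 15 = -22)
D(v) = 1/2
R = 128 (R = 49 + 79 = 128)
(D(n) + R)**2 = (1/2 + 128)**2 = (257/2)**2 = 66049/4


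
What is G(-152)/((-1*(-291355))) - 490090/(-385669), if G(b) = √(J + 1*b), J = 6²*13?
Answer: 490090/385669 + 2*√79/291355 ≈ 1.2708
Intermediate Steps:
J = 468 (J = 36*13 = 468)
G(b) = √(468 + b) (G(b) = √(468 + 1*b) = √(468 + b))
G(-152)/((-1*(-291355))) - 490090/(-385669) = √(468 - 152)/((-1*(-291355))) - 490090/(-385669) = √316/291355 - 490090*(-1/385669) = (2*√79)*(1/291355) + 490090/385669 = 2*√79/291355 + 490090/385669 = 490090/385669 + 2*√79/291355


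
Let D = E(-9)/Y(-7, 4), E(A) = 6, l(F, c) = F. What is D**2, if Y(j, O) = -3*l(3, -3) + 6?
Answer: 4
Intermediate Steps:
Y(j, O) = -3 (Y(j, O) = -3*3 + 6 = -9 + 6 = -3)
D = -2 (D = 6/(-3) = 6*(-1/3) = -2)
D**2 = (-2)**2 = 4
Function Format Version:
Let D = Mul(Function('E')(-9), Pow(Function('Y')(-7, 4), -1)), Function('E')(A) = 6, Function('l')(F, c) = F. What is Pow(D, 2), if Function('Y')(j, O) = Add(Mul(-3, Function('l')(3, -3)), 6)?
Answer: 4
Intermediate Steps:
Function('Y')(j, O) = -3 (Function('Y')(j, O) = Add(Mul(-3, 3), 6) = Add(-9, 6) = -3)
D = -2 (D = Mul(6, Pow(-3, -1)) = Mul(6, Rational(-1, 3)) = -2)
Pow(D, 2) = Pow(-2, 2) = 4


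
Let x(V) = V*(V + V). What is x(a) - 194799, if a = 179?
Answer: -130717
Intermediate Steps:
x(V) = 2*V² (x(V) = V*(2*V) = 2*V²)
x(a) - 194799 = 2*179² - 194799 = 2*32041 - 194799 = 64082 - 194799 = -130717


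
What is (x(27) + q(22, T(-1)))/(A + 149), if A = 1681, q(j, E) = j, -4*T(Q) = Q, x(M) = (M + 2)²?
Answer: 863/1830 ≈ 0.47158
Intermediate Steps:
x(M) = (2 + M)²
T(Q) = -Q/4
(x(27) + q(22, T(-1)))/(A + 149) = ((2 + 27)² + 22)/(1681 + 149) = (29² + 22)/1830 = (841 + 22)*(1/1830) = 863*(1/1830) = 863/1830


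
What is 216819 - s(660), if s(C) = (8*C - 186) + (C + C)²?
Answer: -1530675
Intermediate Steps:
s(C) = -186 + 4*C² + 8*C (s(C) = (-186 + 8*C) + (2*C)² = (-186 + 8*C) + 4*C² = -186 + 4*C² + 8*C)
216819 - s(660) = 216819 - (-186 + 4*660² + 8*660) = 216819 - (-186 + 4*435600 + 5280) = 216819 - (-186 + 1742400 + 5280) = 216819 - 1*1747494 = 216819 - 1747494 = -1530675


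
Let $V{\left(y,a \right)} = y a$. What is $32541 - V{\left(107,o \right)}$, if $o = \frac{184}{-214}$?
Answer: $32633$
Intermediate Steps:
$o = - \frac{92}{107}$ ($o = 184 \left(- \frac{1}{214}\right) = - \frac{92}{107} \approx -0.85981$)
$V{\left(y,a \right)} = a y$
$32541 - V{\left(107,o \right)} = 32541 - \left(- \frac{92}{107}\right) 107 = 32541 - -92 = 32541 + 92 = 32633$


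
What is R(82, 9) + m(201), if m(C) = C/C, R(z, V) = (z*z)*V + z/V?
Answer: 544735/9 ≈ 60526.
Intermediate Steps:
R(z, V) = V*z² + z/V (R(z, V) = z²*V + z/V = V*z² + z/V)
m(C) = 1
R(82, 9) + m(201) = (9*82² + 82/9) + 1 = (9*6724 + 82*(⅑)) + 1 = (60516 + 82/9) + 1 = 544726/9 + 1 = 544735/9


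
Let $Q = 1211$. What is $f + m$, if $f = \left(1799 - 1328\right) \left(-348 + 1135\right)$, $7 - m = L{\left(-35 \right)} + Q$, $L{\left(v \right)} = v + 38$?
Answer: $369470$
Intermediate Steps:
$L{\left(v \right)} = 38 + v$
$m = -1207$ ($m = 7 - \left(\left(38 - 35\right) + 1211\right) = 7 - \left(3 + 1211\right) = 7 - 1214 = -1207$)
$f = 370677$ ($f = 471 \cdot 787 = 370677$)
$f + m = 370677 - 1207 = 369470$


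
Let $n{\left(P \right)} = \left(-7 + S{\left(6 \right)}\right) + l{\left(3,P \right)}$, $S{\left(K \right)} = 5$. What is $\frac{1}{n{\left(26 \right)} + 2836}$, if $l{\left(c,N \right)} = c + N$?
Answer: $\frac{1}{2863} \approx 0.00034928$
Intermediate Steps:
$l{\left(c,N \right)} = N + c$
$n{\left(P \right)} = 1 + P$ ($n{\left(P \right)} = \left(-7 + 5\right) + \left(P + 3\right) = -2 + \left(3 + P\right) = 1 + P$)
$\frac{1}{n{\left(26 \right)} + 2836} = \frac{1}{\left(1 + 26\right) + 2836} = \frac{1}{27 + 2836} = \frac{1}{2863}$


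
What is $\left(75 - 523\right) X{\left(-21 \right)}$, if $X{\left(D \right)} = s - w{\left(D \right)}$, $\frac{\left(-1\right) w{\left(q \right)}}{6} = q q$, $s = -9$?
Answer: $-1181376$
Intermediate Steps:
$w{\left(q \right)} = - 6 q^{2}$ ($w{\left(q \right)} = - 6 q q = - 6 q^{2}$)
$X{\left(D \right)} = -9 + 6 D^{2}$ ($X{\left(D \right)} = -9 - - 6 D^{2} = -9 + 6 D^{2}$)
$\left(75 - 523\right) X{\left(-21 \right)} = \left(75 - 523\right) \left(-9 + 6 \left(-21\right)^{2}\right) = - 448 \left(-9 + 6 \cdot 441\right) = - 448 \left(-9 + 2646\right) = \left(-448\right) 2637 = -1181376$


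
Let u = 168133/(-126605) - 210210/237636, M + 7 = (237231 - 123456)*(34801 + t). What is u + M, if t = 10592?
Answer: 3699555356732024581/716331090 ≈ 5.1646e+9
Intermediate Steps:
M = 5164588568 (M = -7 + (237231 - 123456)*(34801 + 10592) = -7 + 113775*45393 = -7 + 5164588575 = 5164588568)
u = -1584954539/716331090 (u = 168133*(-1/126605) - 210210*1/237636 = -168133/126605 - 5005/5658 = -1584954539/716331090 ≈ -2.2126)
u + M = -1584954539/716331090 + 5164588568 = 3699555356732024581/716331090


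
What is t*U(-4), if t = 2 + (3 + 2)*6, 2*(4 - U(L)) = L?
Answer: 192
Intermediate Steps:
U(L) = 4 - L/2
t = 32 (t = 2 + 5*6 = 2 + 30 = 32)
t*U(-4) = 32*(4 - 1/2*(-4)) = 32*(4 + 2) = 32*6 = 192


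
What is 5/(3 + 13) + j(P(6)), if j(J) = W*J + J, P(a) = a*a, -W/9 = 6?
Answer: -30523/16 ≈ -1907.7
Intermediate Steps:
W = -54 (W = -9*6 = -54)
P(a) = a**2
j(J) = -53*J (j(J) = -54*J + J = -53*J)
5/(3 + 13) + j(P(6)) = 5/(3 + 13) - 53*6**2 = 5/16 - 53*36 = 5*(1/16) - 1908 = 5/16 - 1908 = -30523/16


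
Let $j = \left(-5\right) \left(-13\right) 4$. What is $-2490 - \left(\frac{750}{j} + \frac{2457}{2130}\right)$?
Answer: $- \frac{11509986}{4615} \approx -2494.0$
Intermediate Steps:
$j = 260$ ($j = 65 \cdot 4 = 260$)
$-2490 - \left(\frac{750}{j} + \frac{2457}{2130}\right) = -2490 - \left(\frac{750}{260} + \frac{2457}{2130}\right) = -2490 - \left(750 \cdot \frac{1}{260} + 2457 \cdot \frac{1}{2130}\right) = -2490 - \left(\frac{75}{26} + \frac{819}{710}\right) = -2490 - \frac{18636}{4615} = - \frac{11509986}{4615}$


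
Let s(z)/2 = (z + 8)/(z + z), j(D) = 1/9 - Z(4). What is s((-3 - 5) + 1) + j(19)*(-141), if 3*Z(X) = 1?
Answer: 655/21 ≈ 31.190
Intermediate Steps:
Z(X) = ⅓ (Z(X) = (⅓)*1 = ⅓)
j(D) = -2/9 (j(D) = 1/9 - 1*⅓ = ⅑ - ⅓ = -2/9)
s(z) = (8 + z)/z (s(z) = 2*((z + 8)/(z + z)) = 2*((8 + z)/((2*z))) = 2*((8 + z)*(1/(2*z))) = 2*((8 + z)/(2*z)) = (8 + z)/z)
s((-3 - 5) + 1) + j(19)*(-141) = (8 + ((-3 - 5) + 1))/((-3 - 5) + 1) - 2/9*(-141) = (8 + (-8 + 1))/(-8 + 1) + 94/3 = (8 - 7)/(-7) + 94/3 = -⅐*1 + 94/3 = -⅐ + 94/3 = 655/21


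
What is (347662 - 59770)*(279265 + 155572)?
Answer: 125186093604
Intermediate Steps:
(347662 - 59770)*(279265 + 155572) = 287892*434837 = 125186093604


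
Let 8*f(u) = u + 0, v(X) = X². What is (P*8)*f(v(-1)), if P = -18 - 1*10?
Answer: -28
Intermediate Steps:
P = -28 (P = -18 - 10 = -28)
f(u) = u/8 (f(u) = (u + 0)/8 = u/8)
(P*8)*f(v(-1)) = (-28*8)*((⅛)*(-1)²) = -28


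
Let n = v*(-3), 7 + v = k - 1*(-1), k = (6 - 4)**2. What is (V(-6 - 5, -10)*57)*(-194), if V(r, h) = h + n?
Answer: 44232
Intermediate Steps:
k = 4 (k = 2**2 = 4)
v = -2 (v = -7 + (4 - 1*(-1)) = -7 + (4 + 1) = -7 + 5 = -2)
n = 6 (n = -2*(-3) = 6)
V(r, h) = 6 + h (V(r, h) = h + 6 = 6 + h)
(V(-6 - 5, -10)*57)*(-194) = ((6 - 10)*57)*(-194) = -4*57*(-194) = -228*(-194) = 44232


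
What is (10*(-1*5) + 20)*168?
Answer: -5040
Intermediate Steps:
(10*(-1*5) + 20)*168 = (10*(-5) + 20)*168 = (-50 + 20)*168 = -30*168 = -5040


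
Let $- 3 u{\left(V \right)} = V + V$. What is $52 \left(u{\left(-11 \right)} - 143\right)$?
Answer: $- \frac{21164}{3} \approx -7054.7$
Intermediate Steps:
$u{\left(V \right)} = - \frac{2 V}{3}$ ($u{\left(V \right)} = - \frac{V + V}{3} = - \frac{2 V}{3}$)
$52 \left(u{\left(-11 \right)} - 143\right) = 52 \left(\left(- \frac{2}{3}\right) \left(-11\right) - 143\right) = 52 \left(\frac{22}{3} - 143\right) = 52 \left(- \frac{407}{3}\right) = - \frac{21164}{3}$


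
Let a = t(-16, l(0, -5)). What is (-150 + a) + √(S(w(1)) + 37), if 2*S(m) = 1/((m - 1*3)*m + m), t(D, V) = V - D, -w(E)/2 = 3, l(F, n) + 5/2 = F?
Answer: -273/2 + √21318/24 ≈ -130.42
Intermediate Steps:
l(F, n) = -5/2 + F
w(E) = -6 (w(E) = -2*3 = -6)
a = 27/2 (a = (-5/2 + 0) - 1*(-16) = -5/2 + 16 = 27/2 ≈ 13.500)
S(m) = 1/(2*(m + m*(-3 + m))) (S(m) = 1/(2*((m - 1*3)*m + m)) = 1/(2*((m - 3)*m + m)) = 1/(2*((-3 + m)*m + m)) = 1/(2*(m*(-3 + m) + m)) = 1/(2*(m + m*(-3 + m))))
(-150 + a) + √(S(w(1)) + 37) = (-150 + 27/2) + √((½)/(-6*(-2 - 6)) + 37) = -273/2 + √((½)*(-⅙)/(-8) + 37) = -273/2 + √((½)*(-⅙)*(-⅛) + 37) = -273/2 + √(1/96 + 37) = -273/2 + √(3553/96) = -273/2 + √21318/24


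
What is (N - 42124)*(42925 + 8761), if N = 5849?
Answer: -1874909650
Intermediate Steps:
(N - 42124)*(42925 + 8761) = (5849 - 42124)*(42925 + 8761) = -36275*51686 = -1874909650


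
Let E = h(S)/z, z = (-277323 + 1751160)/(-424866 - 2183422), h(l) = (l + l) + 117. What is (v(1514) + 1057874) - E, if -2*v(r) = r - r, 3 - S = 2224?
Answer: 1547852996938/1473837 ≈ 1.0502e+6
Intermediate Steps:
S = -2221 (S = 3 - 1*2224 = 3 - 2224 = -2221)
v(r) = 0 (v(r) = -(r - r)/2 = -1/2*0 = 0)
h(l) = 117 + 2*l (h(l) = 2*l + 117 = 117 + 2*l)
z = -1473837/2608288 (z = 1473837/(-2608288) = 1473837*(-1/2608288) = -1473837/2608288 ≈ -0.56506)
E = 11280845600/1473837 (E = (117 + 2*(-2221))/(-1473837/2608288) = (117 - 4442)*(-2608288/1473837) = -4325*(-2608288/1473837) = 11280845600/1473837 ≈ 7654.1)
(v(1514) + 1057874) - E = (0 + 1057874) - 1*11280845600/1473837 = 1057874 - 11280845600/1473837 = 1547852996938/1473837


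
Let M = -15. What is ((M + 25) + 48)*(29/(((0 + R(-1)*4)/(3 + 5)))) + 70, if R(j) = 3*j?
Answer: -3154/3 ≈ -1051.3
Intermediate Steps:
((M + 25) + 48)*(29/(((0 + R(-1)*4)/(3 + 5)))) + 70 = ((-15 + 25) + 48)*(29/(((0 + (3*(-1))*4)/(3 + 5)))) + 70 = (10 + 48)*(29/(((0 - 3*4)/8))) + 70 = 58*(29/(((0 - 12)*(1/8)))) + 70 = 58*(29/((-12*1/8))) + 70 = 58*(29/(-3/2)) + 70 = 58*(29*(-2/3)) + 70 = 58*(-58/3) + 70 = -3364/3 + 70 = -3154/3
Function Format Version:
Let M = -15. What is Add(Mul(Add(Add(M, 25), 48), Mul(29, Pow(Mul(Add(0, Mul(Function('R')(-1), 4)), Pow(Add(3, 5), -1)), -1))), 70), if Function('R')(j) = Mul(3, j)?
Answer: Rational(-3154, 3) ≈ -1051.3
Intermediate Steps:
Add(Mul(Add(Add(M, 25), 48), Mul(29, Pow(Mul(Add(0, Mul(Function('R')(-1), 4)), Pow(Add(3, 5), -1)), -1))), 70) = Add(Mul(Add(Add(-15, 25), 48), Mul(29, Pow(Mul(Add(0, Mul(Mul(3, -1), 4)), Pow(Add(3, 5), -1)), -1))), 70) = Add(Mul(Add(10, 48), Mul(29, Pow(Mul(Add(0, Mul(-3, 4)), Pow(8, -1)), -1))), 70) = Add(Mul(58, Mul(29, Pow(Mul(Add(0, -12), Rational(1, 8)), -1))), 70) = Add(Mul(58, Mul(29, Pow(Mul(-12, Rational(1, 8)), -1))), 70) = Add(Mul(58, Mul(29, Pow(Rational(-3, 2), -1))), 70) = Add(Mul(58, Mul(29, Rational(-2, 3))), 70) = Add(Mul(58, Rational(-58, 3)), 70) = Add(Rational(-3364, 3), 70) = Rational(-3154, 3)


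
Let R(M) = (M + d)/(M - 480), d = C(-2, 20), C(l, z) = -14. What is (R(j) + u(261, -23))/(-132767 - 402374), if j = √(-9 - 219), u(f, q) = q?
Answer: 441458/10284874879 + 233*I*√57/30854624637 ≈ 4.2923e-5 + 5.7013e-8*I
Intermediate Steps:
d = -14
j = 2*I*√57 (j = √(-228) = 2*I*√57 ≈ 15.1*I)
R(M) = (-14 + M)/(-480 + M) (R(M) = (M - 14)/(M - 480) = (-14 + M)/(-480 + M))
(R(j) + u(261, -23))/(-132767 - 402374) = ((-14 + 2*I*√57)/(-480 + 2*I*√57) - 23)/(-132767 - 402374) = (-23 + (-14 + 2*I*√57)/(-480 + 2*I*√57))/(-535141) = (-23 + (-14 + 2*I*√57)/(-480 + 2*I*√57))*(-1/535141) = 1/23267 - (-14 + 2*I*√57)/(535141*(-480 + 2*I*√57))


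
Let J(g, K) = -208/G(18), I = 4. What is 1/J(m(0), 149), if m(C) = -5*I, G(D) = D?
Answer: -9/104 ≈ -0.086538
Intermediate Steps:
m(C) = -20 (m(C) = -5*4 = -20)
J(g, K) = -104/9 (J(g, K) = -208/18 = -208*1/18 = -104/9)
1/J(m(0), 149) = 1/(-104/9) = -9/104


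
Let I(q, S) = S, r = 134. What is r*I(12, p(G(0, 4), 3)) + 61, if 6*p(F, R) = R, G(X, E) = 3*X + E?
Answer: 128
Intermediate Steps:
G(X, E) = E + 3*X
p(F, R) = R/6
r*I(12, p(G(0, 4), 3)) + 61 = 134*((⅙)*3) + 61 = 134*(½) + 61 = 67 + 61 = 128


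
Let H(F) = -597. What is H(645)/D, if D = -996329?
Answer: 597/996329 ≈ 0.00059920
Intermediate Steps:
H(645)/D = -597/(-996329) = -597*(-1/996329) = 597/996329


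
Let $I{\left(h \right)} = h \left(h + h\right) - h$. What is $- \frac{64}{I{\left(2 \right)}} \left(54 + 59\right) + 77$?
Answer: $- \frac{3385}{3} \approx -1128.3$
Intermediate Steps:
$I{\left(h \right)} = - h + 2 h^{2}$ ($I{\left(h \right)} = h 2 h - h = 2 h^{2} - h = - h + 2 h^{2}$)
$- \frac{64}{I{\left(2 \right)}} \left(54 + 59\right) + 77 = - \frac{64}{2 \left(-1 + 2 \cdot 2\right)} \left(54 + 59\right) + 77 = - \frac{64}{2 \left(-1 + 4\right)} 113 + 77 = - \frac{64}{2 \cdot 3} \cdot 113 + 77 = - \frac{64}{6} \cdot 113 + 77 = \left(-64\right) \frac{1}{6} \cdot 113 + 77 = \left(- \frac{32}{3}\right) 113 + 77 = - \frac{3616}{3} + 77 = - \frac{3385}{3}$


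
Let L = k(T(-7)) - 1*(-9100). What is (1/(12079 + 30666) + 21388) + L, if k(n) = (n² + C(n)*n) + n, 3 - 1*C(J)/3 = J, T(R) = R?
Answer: 1296028401/42745 ≈ 30320.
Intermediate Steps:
C(J) = 9 - 3*J
k(n) = n + n² + n*(9 - 3*n) (k(n) = (n² + (9 - 3*n)*n) + n = (n² + n*(9 - 3*n)) + n = n + n² + n*(9 - 3*n))
L = 8932 (L = 2*(-7)*(5 - 1*(-7)) - 1*(-9100) = 2*(-7)*(5 + 7) + 9100 = 2*(-7)*12 + 9100 = -168 + 9100 = 8932)
(1/(12079 + 30666) + 21388) + L = (1/(12079 + 30666) + 21388) + 8932 = (1/42745 + 21388) + 8932 = 914230061/42745 + 8932 = 1296028401/42745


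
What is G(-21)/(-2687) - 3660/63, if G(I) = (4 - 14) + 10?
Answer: -1220/21 ≈ -58.095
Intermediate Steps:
G(I) = 0 (G(I) = -10 + 10 = 0)
G(-21)/(-2687) - 3660/63 = 0/(-2687) - 3660/63 = 0*(-1/2687) - 3660*1/63 = 0 - 1220/21 = -1220/21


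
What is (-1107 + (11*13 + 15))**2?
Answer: 900601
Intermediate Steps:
(-1107 + (11*13 + 15))**2 = (-1107 + (143 + 15))**2 = (-1107 + 158)**2 = (-949)**2 = 900601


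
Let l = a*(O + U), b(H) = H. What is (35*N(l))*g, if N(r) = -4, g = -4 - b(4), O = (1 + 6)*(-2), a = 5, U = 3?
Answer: 1120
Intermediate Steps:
O = -14 (O = 7*(-2) = -14)
g = -8 (g = -4 - 1*4 = -4 - 4 = -8)
l = -55 (l = 5*(-14 + 3) = 5*(-11) = -55)
(35*N(l))*g = (35*(-4))*(-8) = -140*(-8) = 1120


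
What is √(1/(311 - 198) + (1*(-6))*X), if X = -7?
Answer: √536411/113 ≈ 6.4814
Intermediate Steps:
√(1/(311 - 198) + (1*(-6))*X) = √(1/(311 - 198) + (1*(-6))*(-7)) = √(1/113 - 6*(-7)) = √(1/113 + 42) = √(4747/113) = √536411/113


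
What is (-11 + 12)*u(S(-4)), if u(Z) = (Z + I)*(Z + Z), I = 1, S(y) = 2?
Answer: 12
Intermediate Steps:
u(Z) = 2*Z*(1 + Z) (u(Z) = (Z + 1)*(Z + Z) = (1 + Z)*(2*Z) = 2*Z*(1 + Z))
(-11 + 12)*u(S(-4)) = (-11 + 12)*(2*2*(1 + 2)) = 1*(2*2*3) = 1*12 = 12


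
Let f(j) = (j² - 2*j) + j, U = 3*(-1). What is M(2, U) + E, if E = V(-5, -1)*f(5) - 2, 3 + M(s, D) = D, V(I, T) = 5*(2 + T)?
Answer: 92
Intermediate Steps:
U = -3
V(I, T) = 10 + 5*T
M(s, D) = -3 + D
f(j) = j² - j
E = 98 (E = (10 + 5*(-1))*(5*(-1 + 5)) - 2 = (10 - 5)*(5*4) - 2 = 5*20 - 2 = 100 - 2 = 98)
M(2, U) + E = (-3 - 3) + 98 = -6 + 98 = 92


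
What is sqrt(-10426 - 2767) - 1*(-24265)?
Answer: 24265 + I*sqrt(13193) ≈ 24265.0 + 114.86*I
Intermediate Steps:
sqrt(-10426 - 2767) - 1*(-24265) = sqrt(-13193) + 24265 = I*sqrt(13193) + 24265 = 24265 + I*sqrt(13193)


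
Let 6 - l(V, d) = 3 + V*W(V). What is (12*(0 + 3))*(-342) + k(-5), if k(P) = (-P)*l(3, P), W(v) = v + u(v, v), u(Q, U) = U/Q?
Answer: -12357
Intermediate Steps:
W(v) = 1 + v (W(v) = v + v/v = v + 1 = 1 + v)
l(V, d) = 3 - V*(1 + V) (l(V, d) = 6 - (3 + V*(1 + V)) = 6 + (-3 - V*(1 + V)) = 3 - V*(1 + V))
k(P) = 9*P (k(P) = (-P)*(3 - 1*3*(1 + 3)) = (-P)*(3 - 1*3*4) = (-P)*(3 - 12) = -P*(-9) = 9*P)
(12*(0 + 3))*(-342) + k(-5) = (12*(0 + 3))*(-342) + 9*(-5) = (12*3)*(-342) - 45 = 36*(-342) - 45 = -12312 - 45 = -12357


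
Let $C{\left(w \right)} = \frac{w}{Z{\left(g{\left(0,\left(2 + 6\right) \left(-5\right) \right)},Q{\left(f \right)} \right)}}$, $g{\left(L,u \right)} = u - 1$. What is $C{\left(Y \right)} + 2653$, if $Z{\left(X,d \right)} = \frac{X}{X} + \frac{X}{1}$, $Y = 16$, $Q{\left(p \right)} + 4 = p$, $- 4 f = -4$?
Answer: $\frac{13263}{5} \approx 2652.6$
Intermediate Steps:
$f = 1$ ($f = \left(- \frac{1}{4}\right) \left(-4\right) = 1$)
$Q{\left(p \right)} = -4 + p$
$g{\left(L,u \right)} = -1 + u$ ($g{\left(L,u \right)} = u - 1 = -1 + u$)
$Z{\left(X,d \right)} = 1 + X$ ($Z{\left(X,d \right)} = 1 + X 1 = 1 + X$)
$C{\left(w \right)} = - \frac{w}{40}$ ($C{\left(w \right)} = \frac{w}{1 + \left(-1 + \left(2 + 6\right) \left(-5\right)\right)} = \frac{w}{1 + \left(-1 + 8 \left(-5\right)\right)} = \frac{w}{1 - 41} = \frac{w}{-40} = w \left(- \frac{1}{40}\right) = - \frac{w}{40}$)
$C{\left(Y \right)} + 2653 = \left(- \frac{1}{40}\right) 16 + 2653 = - \frac{2}{5} + 2653 = \frac{13263}{5}$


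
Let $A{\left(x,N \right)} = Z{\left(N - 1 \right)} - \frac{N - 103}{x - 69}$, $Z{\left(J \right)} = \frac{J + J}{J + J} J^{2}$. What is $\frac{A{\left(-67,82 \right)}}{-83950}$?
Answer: $- \frac{35691}{456688} \approx -0.078152$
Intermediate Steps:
$Z{\left(J \right)} = J^{2}$ ($Z{\left(J \right)} = \frac{2 J}{2 J} J^{2} = 2 J \frac{1}{2 J} J^{2} = 1 J^{2} = J^{2}$)
$A{\left(x,N \right)} = \left(-1 + N\right)^{2} - \frac{-103 + N}{-69 + x}$ ($A{\left(x,N \right)} = \left(N - 1\right)^{2} - \frac{N - 103}{x - 69} = \left(-1 + N\right)^{2} - \frac{-103 + N}{-69 + x}$)
$\frac{A{\left(-67,82 \right)}}{-83950} = \frac{\frac{1}{-69 - 67} \left(103 - 82 - 69 \left(-1 + 82\right)^{2} - 67 \left(-1 + 82\right)^{2}\right)}{-83950} = \frac{103 - 82 - 69 \cdot 81^{2} - 67 \cdot 81^{2}}{-136} \left(- \frac{1}{83950}\right) = - \frac{103 - 82 - 452709 - 439587}{136} \left(- \frac{1}{83950}\right) = \left(- \frac{1}{136}\right) \left(-892275\right) \left(- \frac{1}{83950}\right) = \frac{892275}{136} \left(- \frac{1}{83950}\right) = - \frac{35691}{456688}$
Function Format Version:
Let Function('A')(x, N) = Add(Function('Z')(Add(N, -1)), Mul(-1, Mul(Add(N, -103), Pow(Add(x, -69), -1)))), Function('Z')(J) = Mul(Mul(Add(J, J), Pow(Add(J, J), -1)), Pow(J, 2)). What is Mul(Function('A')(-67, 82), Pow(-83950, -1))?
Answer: Rational(-35691, 456688) ≈ -0.078152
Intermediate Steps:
Function('Z')(J) = Pow(J, 2) (Function('Z')(J) = Mul(Mul(Mul(2, J), Pow(Mul(2, J), -1)), Pow(J, 2)) = Mul(Mul(Mul(2, J), Mul(Rational(1, 2), Pow(J, -1))), Pow(J, 2)) = Mul(1, Pow(J, 2)) = Pow(J, 2))
Function('A')(x, N) = Add(Pow(Add(-1, N), 2), Mul(-1, Pow(Add(-69, x), -1), Add(-103, N))) (Function('A')(x, N) = Add(Pow(Add(N, -1), 2), Mul(-1, Mul(Add(N, -103), Pow(Add(x, -69), -1)))) = Add(Pow(Add(-1, N), 2), Mul(-1, Mul(Add(-103, N), Pow(Add(-69, x), -1)))) = Add(Pow(Add(-1, N), 2), Mul(-1, Mul(Pow(Add(-69, x), -1), Add(-103, N)))) = Add(Pow(Add(-1, N), 2), Mul(-1, Pow(Add(-69, x), -1), Add(-103, N))))
Mul(Function('A')(-67, 82), Pow(-83950, -1)) = Mul(Mul(Pow(Add(-69, -67), -1), Add(103, Mul(-1, 82), Mul(-69, Pow(Add(-1, 82), 2)), Mul(-67, Pow(Add(-1, 82), 2)))), Pow(-83950, -1)) = Mul(Mul(Pow(-136, -1), Add(103, -82, Mul(-69, Pow(81, 2)), Mul(-67, Pow(81, 2)))), Rational(-1, 83950)) = Mul(Mul(Rational(-1, 136), Add(103, -82, Mul(-69, 6561), Mul(-67, 6561))), Rational(-1, 83950)) = Mul(Mul(Rational(-1, 136), Add(103, -82, -452709, -439587)), Rational(-1, 83950)) = Mul(Mul(Rational(-1, 136), -892275), Rational(-1, 83950)) = Mul(Rational(892275, 136), Rational(-1, 83950)) = Rational(-35691, 456688)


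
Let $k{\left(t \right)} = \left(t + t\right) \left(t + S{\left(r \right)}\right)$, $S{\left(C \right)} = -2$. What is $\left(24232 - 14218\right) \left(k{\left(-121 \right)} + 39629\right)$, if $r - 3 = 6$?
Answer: $694921530$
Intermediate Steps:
$r = 9$ ($r = 3 + 6 = 9$)
$k{\left(t \right)} = 2 t \left(-2 + t\right)$ ($k{\left(t \right)} = \left(t + t\right) \left(t - 2\right) = 2 t \left(-2 + t\right)$)
$\left(24232 - 14218\right) \left(k{\left(-121 \right)} + 39629\right) = \left(24232 - 14218\right) \left(2 \left(-121\right) \left(-2 - 121\right) + 39629\right) = 10014 \left(2 \left(-121\right) \left(-123\right) + 39629\right) = 10014 \left(29766 + 39629\right) = 10014 \cdot 69395 = 694921530$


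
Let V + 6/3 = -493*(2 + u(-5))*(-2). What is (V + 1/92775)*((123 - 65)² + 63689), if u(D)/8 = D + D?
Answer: -159481654640399/30925 ≈ -5.1570e+9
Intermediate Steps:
u(D) = 16*D (u(D) = 8*(D + D) = 8*(2*D) = 16*D)
V = -76910 (V = -2 - 493*(2 + 16*(-5))*(-2) = -2 - 493*(2 - 80)*(-2) = -2 - (-38454)*(-2) = -2 - 493*156 = -2 - 76908 = -76910)
(V + 1/92775)*((123 - 65)² + 63689) = (-76910 + 1/92775)*((123 - 65)² + 63689) = (-76910 + 1/92775)*(58² + 63689) = -7135325249*(3364 + 63689)/92775 = -7135325249/92775*67053 = -159481654640399/30925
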